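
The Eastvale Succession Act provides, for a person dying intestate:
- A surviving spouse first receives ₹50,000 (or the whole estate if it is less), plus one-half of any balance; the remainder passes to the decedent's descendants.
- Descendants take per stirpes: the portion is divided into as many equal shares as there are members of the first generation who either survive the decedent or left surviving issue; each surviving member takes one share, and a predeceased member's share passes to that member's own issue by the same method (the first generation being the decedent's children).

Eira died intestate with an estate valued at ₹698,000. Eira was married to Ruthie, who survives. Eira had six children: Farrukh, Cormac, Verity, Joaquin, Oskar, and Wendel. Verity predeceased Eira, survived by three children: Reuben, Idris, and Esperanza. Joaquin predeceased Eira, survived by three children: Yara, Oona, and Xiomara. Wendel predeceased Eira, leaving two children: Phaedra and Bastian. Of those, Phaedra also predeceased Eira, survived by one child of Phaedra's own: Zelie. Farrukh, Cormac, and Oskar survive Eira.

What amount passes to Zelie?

Ruthie first takes ₹50,000, leaving a balance of ₹648,000. Ruthie then takes one-half of the balance (₹324,000), for a total of ₹374,000. The remaining ₹324,000 passes to the descendants.
The descendants' portion (₹324,000) is divided into 6 shares of ₹54,000: Farrukh, Cormac, and Oskar each take ₹54,000; Verity's ₹54,000 share passes to Verity's issue; Joaquin's ₹54,000 share passes to Joaquin's issue; Wendel's ₹54,000 share passes to Wendel's issue.
Verity's share (₹54,000) is divided into 3 shares of ₹18,000: Reuben, Idris, and Esperanza each take ₹18,000.
Joaquin's share (₹54,000) is divided into 3 shares of ₹18,000: Yara, Oona, and Xiomara each take ₹18,000.
Wendel's share (₹54,000) is divided into 2 shares of ₹27,000: Bastian takes ₹27,000; Phaedra's ₹27,000 share passes to Phaedra's issue.
Phaedra's share (₹27,000) passes entirely to Zelie.

Zelie receives ₹27,000.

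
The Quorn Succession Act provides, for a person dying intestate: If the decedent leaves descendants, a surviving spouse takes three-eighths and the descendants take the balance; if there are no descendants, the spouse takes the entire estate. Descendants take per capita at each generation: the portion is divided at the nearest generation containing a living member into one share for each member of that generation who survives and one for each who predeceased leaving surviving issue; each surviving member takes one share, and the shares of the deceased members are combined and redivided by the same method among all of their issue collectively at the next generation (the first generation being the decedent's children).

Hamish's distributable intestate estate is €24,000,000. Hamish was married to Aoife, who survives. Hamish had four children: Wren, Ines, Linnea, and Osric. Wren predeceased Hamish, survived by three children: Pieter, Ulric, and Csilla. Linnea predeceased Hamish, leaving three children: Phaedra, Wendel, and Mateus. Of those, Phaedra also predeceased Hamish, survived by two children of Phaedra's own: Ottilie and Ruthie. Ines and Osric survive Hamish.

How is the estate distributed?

Aoife takes three-eighths of €24,000,000 = €9,000,000. The remaining €15,000,000 passes to the descendants.
The descendants' portion (€15,000,000) is divided at the children's generation into 4 shares of €3,750,000. Ines and Osric each take €3,750,000. The 2 shares of the deceased (Wren and Linnea) are combined into a pool of €7,500,000.
That pool (€7,500,000) is divided at the grandchildren's generation into 6 shares of €1,250,000. Pieter, Ulric, Csilla, Wendel, and Mateus each take €1,250,000. The remaining share for the deceased Phaedra (€1,250,000) is carried to the next generation.
That pool (€1,250,000) is divided at the great-grandchildren's generation equally among Ottilie and Ruthie: €625,000 each.

Aoife: €9,000,000; Pieter: €1,250,000; Ulric: €1,250,000; Csilla: €1,250,000; Ines: €3,750,000; Ottilie: €625,000; Ruthie: €625,000; Wendel: €1,250,000; Mateus: €1,250,000; Osric: €3,750,000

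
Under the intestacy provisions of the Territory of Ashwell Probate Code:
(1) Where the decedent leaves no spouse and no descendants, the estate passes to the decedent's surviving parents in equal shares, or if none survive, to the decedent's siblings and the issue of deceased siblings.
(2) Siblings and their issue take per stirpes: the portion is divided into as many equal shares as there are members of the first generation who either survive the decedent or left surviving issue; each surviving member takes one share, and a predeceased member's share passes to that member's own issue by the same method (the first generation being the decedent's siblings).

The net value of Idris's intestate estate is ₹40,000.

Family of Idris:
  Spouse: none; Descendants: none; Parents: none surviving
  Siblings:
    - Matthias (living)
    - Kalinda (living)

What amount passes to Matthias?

The entire ₹40,000 passes to the siblings and their issue.
That amount (₹40,000) is divided into 2 shares of ₹20,000: Matthias and Kalinda each take ₹20,000.

Matthias receives ₹20,000.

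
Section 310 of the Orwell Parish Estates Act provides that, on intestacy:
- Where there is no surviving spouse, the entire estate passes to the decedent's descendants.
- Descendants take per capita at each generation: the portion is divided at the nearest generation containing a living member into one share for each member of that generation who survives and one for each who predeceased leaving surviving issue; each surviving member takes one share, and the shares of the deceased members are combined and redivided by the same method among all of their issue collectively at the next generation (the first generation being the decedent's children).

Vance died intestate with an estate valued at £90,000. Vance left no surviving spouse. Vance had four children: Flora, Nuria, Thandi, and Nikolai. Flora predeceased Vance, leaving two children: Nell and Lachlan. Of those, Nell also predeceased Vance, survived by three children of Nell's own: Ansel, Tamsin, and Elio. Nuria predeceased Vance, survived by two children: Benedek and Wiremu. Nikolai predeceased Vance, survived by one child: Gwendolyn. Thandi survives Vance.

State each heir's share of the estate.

The entire £90,000 passes to the descendants.
That amount (£90,000) is divided at the children's generation into 4 shares of £22,500. Thandi takes £22,500. The 3 shares of the deceased (Flora, Nuria, and Nikolai) are combined into a pool of £67,500.
That pool (£67,500) is divided at the grandchildren's generation into 5 shares of £13,500. Lachlan, Benedek, Wiremu, and Gwendolyn each take £13,500. The remaining share for the deceased Nell (£13,500) is carried to the next generation.
That pool (£13,500) is divided at the great-grandchildren's generation equally among Ansel, Tamsin, and Elio: £4,500 each.

Ansel: £4,500; Tamsin: £4,500; Elio: £4,500; Lachlan: £13,500; Benedek: £13,500; Wiremu: £13,500; Thandi: £22,500; Gwendolyn: £13,500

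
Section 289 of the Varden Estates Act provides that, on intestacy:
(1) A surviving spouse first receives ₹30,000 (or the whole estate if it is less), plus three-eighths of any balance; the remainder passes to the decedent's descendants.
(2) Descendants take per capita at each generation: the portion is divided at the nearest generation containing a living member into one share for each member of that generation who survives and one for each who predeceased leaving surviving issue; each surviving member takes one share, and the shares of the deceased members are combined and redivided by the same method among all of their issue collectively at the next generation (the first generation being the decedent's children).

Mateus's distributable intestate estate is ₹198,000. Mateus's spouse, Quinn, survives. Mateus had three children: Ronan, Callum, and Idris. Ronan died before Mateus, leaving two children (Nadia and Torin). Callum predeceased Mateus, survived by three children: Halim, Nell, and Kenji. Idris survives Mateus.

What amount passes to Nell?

Quinn first takes ₹30,000, leaving a balance of ₹168,000. Quinn then takes three-eighths of the balance (₹63,000), for a total of ₹93,000. The remaining ₹105,000 passes to the descendants.
The descendants' portion (₹105,000) is divided at the children's generation into 3 shares of ₹35,000. Idris takes ₹35,000. The 2 shares of the deceased (Ronan and Callum) are combined into a pool of ₹70,000.
That pool (₹70,000) is divided at the grandchildren's generation equally among Nadia, Torin, Halim, Nell, and Kenji: ₹14,000 each.

Nell receives ₹14,000.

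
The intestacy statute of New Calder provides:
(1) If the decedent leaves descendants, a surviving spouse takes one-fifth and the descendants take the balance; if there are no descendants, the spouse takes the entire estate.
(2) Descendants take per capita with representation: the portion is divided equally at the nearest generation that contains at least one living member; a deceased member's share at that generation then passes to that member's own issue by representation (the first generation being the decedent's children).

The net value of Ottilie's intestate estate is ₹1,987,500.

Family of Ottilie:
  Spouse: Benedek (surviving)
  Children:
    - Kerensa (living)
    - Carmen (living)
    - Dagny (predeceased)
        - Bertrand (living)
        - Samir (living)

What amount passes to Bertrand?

Benedek takes one-fifth of ₹1,987,500 = ₹397,500. The remaining ₹1,590,000 passes to the descendants.
The descendants' portion (₹1,590,000) is divided into 3 shares of ₹530,000: Kerensa and Carmen each take ₹530,000; Dagny's ₹530,000 share passes to Dagny's issue.
Dagny's share (₹530,000) is divided into 2 shares of ₹265,000: Bertrand and Samir each take ₹265,000.

Bertrand receives ₹265,000.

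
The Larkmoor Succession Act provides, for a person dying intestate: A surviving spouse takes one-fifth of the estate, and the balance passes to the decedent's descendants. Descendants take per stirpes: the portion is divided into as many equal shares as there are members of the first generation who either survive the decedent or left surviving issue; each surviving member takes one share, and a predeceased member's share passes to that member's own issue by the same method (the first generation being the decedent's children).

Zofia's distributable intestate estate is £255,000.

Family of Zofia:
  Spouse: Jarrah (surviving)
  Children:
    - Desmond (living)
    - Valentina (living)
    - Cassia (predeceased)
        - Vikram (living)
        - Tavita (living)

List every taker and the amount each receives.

Jarrah takes one-fifth of £255,000 = £51,000. The remaining £204,000 passes to the descendants.
The descendants' portion (£204,000) is divided into 3 shares of £68,000: Desmond and Valentina each take £68,000; Cassia's £68,000 share passes to Cassia's issue.
Cassia's share (£68,000) is divided into 2 shares of £34,000: Vikram and Tavita each take £34,000.

Jarrah: £51,000; Desmond: £68,000; Valentina: £68,000; Vikram: £34,000; Tavita: £34,000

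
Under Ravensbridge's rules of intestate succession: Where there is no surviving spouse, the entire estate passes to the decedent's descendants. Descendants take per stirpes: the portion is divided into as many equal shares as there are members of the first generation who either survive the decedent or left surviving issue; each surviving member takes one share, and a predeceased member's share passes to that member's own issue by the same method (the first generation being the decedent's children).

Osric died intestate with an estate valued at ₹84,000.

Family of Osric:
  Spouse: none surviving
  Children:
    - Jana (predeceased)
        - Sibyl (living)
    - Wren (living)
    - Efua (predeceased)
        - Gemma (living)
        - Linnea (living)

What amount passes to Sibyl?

Sibyl receives ₹28,000.

The entire ₹84,000 passes to the descendants.
That amount (₹84,000) is divided into 3 shares of ₹28,000: Wren takes ₹28,000; Jana's ₹28,000 share passes to Jana's issue; Efua's ₹28,000 share passes to Efua's issue.
Jana's share (₹28,000) passes entirely to Sibyl.
Efua's share (₹28,000) is divided into 2 shares of ₹14,000: Gemma and Linnea each take ₹14,000.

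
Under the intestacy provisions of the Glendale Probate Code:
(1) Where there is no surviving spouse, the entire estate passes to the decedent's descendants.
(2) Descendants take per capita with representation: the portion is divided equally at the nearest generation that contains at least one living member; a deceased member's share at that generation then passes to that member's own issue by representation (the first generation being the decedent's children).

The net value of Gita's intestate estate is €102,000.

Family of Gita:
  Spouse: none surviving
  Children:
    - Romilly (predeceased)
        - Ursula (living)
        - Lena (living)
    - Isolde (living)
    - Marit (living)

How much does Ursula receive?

Ursula receives €17,000.

The entire €102,000 passes to the descendants.
That amount (€102,000) is divided into 3 shares of €34,000: Isolde and Marit each take €34,000; Romilly's €34,000 share passes to Romilly's issue.
Romilly's share (€34,000) is divided into 2 shares of €17,000: Ursula and Lena each take €17,000.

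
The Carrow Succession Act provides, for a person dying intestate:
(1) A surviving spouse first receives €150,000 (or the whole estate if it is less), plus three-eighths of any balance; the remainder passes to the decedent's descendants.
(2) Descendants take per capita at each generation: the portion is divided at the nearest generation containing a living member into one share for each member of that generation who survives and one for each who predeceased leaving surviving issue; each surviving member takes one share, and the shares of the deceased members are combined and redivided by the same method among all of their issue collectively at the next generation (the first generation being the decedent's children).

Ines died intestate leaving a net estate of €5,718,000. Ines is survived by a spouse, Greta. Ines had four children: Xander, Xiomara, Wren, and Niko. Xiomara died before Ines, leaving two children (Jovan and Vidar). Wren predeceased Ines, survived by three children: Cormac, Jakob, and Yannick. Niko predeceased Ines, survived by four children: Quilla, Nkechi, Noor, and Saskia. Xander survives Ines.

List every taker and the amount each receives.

Greta first takes €150,000, leaving a balance of €5,568,000. Greta then takes three-eighths of the balance (€2,088,000), for a total of €2,238,000. The remaining €3,480,000 passes to the descendants.
The descendants' portion (€3,480,000) is divided at the children's generation into 4 shares of €870,000. Xander takes €870,000. The 3 shares of the deceased (Xiomara, Wren, and Niko) are combined into a pool of €2,610,000.
That pool (€2,610,000) is divided at the grandchildren's generation equally among Jovan, Vidar, Cormac, Jakob, Yannick, Quilla, Nkechi, Noor, and Saskia: €290,000 each.

Greta: €2,238,000; Xander: €870,000; Jovan: €290,000; Vidar: €290,000; Cormac: €290,000; Jakob: €290,000; Yannick: €290,000; Quilla: €290,000; Nkechi: €290,000; Noor: €290,000; Saskia: €290,000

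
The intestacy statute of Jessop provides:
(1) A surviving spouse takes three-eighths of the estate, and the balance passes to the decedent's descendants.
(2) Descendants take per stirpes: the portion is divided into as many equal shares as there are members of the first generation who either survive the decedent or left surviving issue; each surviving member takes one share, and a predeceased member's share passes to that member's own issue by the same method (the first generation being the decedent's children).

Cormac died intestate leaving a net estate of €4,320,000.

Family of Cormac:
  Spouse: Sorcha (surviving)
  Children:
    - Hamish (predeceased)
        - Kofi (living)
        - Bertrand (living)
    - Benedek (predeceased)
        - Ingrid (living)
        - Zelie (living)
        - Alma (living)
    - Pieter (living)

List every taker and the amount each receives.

Sorcha takes three-eighths of €4,320,000 = €1,620,000. The remaining €2,700,000 passes to the descendants.
The descendants' portion (€2,700,000) is divided into 3 shares of €900,000: Pieter takes €900,000; Hamish's €900,000 share passes to Hamish's issue; Benedek's €900,000 share passes to Benedek's issue.
Hamish's share (€900,000) is divided into 2 shares of €450,000: Kofi and Bertrand each take €450,000.
Benedek's share (€900,000) is divided into 3 shares of €300,000: Ingrid, Zelie, and Alma each take €300,000.

Sorcha: €1,620,000; Kofi: €450,000; Bertrand: €450,000; Ingrid: €300,000; Zelie: €300,000; Alma: €300,000; Pieter: €900,000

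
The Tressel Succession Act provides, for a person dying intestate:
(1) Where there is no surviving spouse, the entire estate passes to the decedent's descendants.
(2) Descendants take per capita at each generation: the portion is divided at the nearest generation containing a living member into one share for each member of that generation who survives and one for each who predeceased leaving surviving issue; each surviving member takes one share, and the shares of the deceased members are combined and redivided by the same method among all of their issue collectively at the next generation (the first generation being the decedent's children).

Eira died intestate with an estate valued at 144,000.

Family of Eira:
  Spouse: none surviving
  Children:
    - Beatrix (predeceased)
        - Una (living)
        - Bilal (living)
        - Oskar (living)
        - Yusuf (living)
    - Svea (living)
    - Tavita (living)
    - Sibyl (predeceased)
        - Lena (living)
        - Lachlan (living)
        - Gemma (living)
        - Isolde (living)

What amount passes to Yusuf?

Yusuf receives 9,000.

The entire 144,000 passes to the descendants.
That amount (144,000) is divided at the children's generation into 4 shares of 36,000. Svea and Tavita each take 36,000. The 2 shares of the deceased (Beatrix and Sibyl) are combined into a pool of 72,000.
That pool (72,000) is divided at the grandchildren's generation equally among Una, Bilal, Oskar, Yusuf, Lena, Lachlan, Gemma, and Isolde: 9,000 each.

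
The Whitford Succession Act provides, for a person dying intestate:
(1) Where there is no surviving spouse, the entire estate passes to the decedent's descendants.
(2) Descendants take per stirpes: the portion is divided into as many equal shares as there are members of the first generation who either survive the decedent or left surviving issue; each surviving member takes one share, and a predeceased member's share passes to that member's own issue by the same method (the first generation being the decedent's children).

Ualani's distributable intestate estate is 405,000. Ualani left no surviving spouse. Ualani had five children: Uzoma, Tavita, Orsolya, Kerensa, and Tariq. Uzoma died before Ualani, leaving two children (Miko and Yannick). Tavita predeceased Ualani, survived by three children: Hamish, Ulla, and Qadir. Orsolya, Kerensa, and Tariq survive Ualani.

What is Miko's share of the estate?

Miko receives 40,500.

The entire 405,000 passes to the descendants.
That amount (405,000) is divided into 5 shares of 81,000: Orsolya, Kerensa, and Tariq each take 81,000; Uzoma's 81,000 share passes to Uzoma's issue; Tavita's 81,000 share passes to Tavita's issue.
Uzoma's share (81,000) is divided into 2 shares of 40,500: Miko and Yannick each take 40,500.
Tavita's share (81,000) is divided into 3 shares of 27,000: Hamish, Ulla, and Qadir each take 27,000.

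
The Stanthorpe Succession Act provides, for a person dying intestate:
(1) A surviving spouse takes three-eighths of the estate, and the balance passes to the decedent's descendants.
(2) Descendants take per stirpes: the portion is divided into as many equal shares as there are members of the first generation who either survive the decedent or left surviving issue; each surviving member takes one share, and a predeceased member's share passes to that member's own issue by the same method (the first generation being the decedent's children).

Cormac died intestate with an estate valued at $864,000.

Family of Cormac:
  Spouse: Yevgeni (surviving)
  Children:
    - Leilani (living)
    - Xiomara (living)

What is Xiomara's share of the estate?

Xiomara receives $270,000.

Yevgeni takes three-eighths of $864,000 = $324,000. The remaining $540,000 passes to the descendants.
The descendants' portion ($540,000) is divided into 2 shares of $270,000: Leilani and Xiomara each take $270,000.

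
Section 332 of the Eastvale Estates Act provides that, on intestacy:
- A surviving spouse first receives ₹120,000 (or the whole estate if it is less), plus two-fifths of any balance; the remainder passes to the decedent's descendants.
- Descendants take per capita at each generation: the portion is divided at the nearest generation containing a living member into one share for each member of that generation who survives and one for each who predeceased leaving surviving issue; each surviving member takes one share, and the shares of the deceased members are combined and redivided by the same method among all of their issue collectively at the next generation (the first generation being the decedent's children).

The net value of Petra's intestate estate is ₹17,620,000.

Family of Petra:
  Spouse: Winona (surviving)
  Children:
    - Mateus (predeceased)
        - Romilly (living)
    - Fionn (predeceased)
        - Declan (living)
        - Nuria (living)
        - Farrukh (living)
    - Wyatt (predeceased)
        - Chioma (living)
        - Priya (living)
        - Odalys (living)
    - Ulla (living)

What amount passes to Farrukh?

Winona first takes ₹120,000, leaving a balance of ₹17,500,000. Winona then takes two-fifths of the balance (₹7,000,000), for a total of ₹7,120,000. The remaining ₹10,500,000 passes to the descendants.
The descendants' portion (₹10,500,000) is divided at the children's generation into 4 shares of ₹2,625,000. Ulla takes ₹2,625,000. The 3 shares of the deceased (Mateus, Fionn, and Wyatt) are combined into a pool of ₹7,875,000.
That pool (₹7,875,000) is divided at the grandchildren's generation equally among Romilly, Declan, Nuria, Farrukh, Chioma, Priya, and Odalys: ₹1,125,000 each.

Farrukh receives ₹1,125,000.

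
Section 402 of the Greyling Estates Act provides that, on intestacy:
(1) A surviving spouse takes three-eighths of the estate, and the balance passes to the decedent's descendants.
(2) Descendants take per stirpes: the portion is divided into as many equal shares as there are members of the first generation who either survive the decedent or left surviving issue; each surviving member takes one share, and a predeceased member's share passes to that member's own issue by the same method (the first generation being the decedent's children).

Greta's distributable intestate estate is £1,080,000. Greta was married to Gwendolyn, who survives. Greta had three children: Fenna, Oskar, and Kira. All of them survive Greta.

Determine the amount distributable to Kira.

Kira receives £225,000.

Gwendolyn takes three-eighths of £1,080,000 = £405,000. The remaining £675,000 passes to the descendants.
The descendants' portion (£675,000) is divided into 3 shares of £225,000: Fenna, Oskar, and Kira each take £225,000.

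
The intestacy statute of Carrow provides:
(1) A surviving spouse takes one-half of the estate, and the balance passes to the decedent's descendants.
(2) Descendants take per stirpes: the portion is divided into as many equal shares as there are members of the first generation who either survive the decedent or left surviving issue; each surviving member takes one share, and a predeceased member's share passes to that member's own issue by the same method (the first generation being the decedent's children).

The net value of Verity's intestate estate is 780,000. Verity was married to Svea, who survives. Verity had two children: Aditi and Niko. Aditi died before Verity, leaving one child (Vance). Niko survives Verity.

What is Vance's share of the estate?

Vance receives 195,000.

Svea takes one-half of 780,000 = 390,000. The remaining 390,000 passes to the descendants.
The descendants' portion (390,000) is divided into 2 shares of 195,000: Niko takes 195,000; Aditi's 195,000 share passes to Aditi's issue.
Aditi's share (195,000) passes entirely to Vance.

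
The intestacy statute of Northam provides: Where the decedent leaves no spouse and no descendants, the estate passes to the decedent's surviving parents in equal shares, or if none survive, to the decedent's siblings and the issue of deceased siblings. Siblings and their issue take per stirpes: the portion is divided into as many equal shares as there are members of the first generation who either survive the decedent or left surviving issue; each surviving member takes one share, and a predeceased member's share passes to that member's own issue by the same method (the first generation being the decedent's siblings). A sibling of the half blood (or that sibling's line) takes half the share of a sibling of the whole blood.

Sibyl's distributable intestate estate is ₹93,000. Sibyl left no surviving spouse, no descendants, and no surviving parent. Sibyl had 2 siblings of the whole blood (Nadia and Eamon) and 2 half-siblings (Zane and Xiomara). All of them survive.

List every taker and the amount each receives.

The entire ₹93,000 passes to the siblings and their issue.
Counting each half-blood sibling's line as half a unit, there are 3 units in ₹93,000, so one unit is ₹31,000. Whole-blood lines (Nadia and Eamon) take ₹31,000 each; half-blood lines (Zane and Xiomara) take ₹15,500 each.

Zane: ₹15,500; Xiomara: ₹15,500; Nadia: ₹31,000; Eamon: ₹31,000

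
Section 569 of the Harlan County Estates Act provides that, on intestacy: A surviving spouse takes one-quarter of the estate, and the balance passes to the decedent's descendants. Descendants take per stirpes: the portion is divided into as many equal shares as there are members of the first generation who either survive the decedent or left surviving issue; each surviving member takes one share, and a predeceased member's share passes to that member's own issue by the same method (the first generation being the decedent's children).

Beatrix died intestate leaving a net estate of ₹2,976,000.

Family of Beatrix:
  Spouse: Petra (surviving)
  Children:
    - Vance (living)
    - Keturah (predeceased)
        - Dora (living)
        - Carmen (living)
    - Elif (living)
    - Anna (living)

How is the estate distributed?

Petra: ₹744,000; Vance: ₹558,000; Dora: ₹279,000; Carmen: ₹279,000; Elif: ₹558,000; Anna: ₹558,000

Petra takes one-quarter of ₹2,976,000 = ₹744,000. The remaining ₹2,232,000 passes to the descendants.
The descendants' portion (₹2,232,000) is divided into 4 shares of ₹558,000: Vance, Elif, and Anna each take ₹558,000; Keturah's ₹558,000 share passes to Keturah's issue.
Keturah's share (₹558,000) is divided into 2 shares of ₹279,000: Dora and Carmen each take ₹279,000.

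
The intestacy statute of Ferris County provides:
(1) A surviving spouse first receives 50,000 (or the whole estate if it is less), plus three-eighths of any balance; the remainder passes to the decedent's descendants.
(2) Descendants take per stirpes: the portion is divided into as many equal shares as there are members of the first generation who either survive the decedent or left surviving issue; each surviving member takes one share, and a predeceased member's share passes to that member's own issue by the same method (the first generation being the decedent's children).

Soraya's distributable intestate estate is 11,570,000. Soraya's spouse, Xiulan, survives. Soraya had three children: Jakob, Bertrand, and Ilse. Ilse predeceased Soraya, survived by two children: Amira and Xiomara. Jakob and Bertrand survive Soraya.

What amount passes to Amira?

Xiulan first takes 50,000, leaving a balance of 11,520,000. Xiulan then takes three-eighths of the balance (4,320,000), for a total of 4,370,000. The remaining 7,200,000 passes to the descendants.
The descendants' portion (7,200,000) is divided into 3 shares of 2,400,000: Jakob and Bertrand each take 2,400,000; Ilse's 2,400,000 share passes to Ilse's issue.
Ilse's share (2,400,000) is divided into 2 shares of 1,200,000: Amira and Xiomara each take 1,200,000.

Amira receives 1,200,000.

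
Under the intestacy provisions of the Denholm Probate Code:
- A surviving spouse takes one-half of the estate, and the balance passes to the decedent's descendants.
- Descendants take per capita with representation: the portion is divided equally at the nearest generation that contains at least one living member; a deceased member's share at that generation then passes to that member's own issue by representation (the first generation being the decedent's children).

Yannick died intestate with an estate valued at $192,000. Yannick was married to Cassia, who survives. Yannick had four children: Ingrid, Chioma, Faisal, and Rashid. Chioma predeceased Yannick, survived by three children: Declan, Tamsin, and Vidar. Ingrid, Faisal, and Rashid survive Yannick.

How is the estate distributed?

Cassia: $96,000; Ingrid: $24,000; Declan: $8,000; Tamsin: $8,000; Vidar: $8,000; Faisal: $24,000; Rashid: $24,000

Cassia takes one-half of $192,000 = $96,000. The remaining $96,000 passes to the descendants.
The descendants' portion ($96,000) is divided into 4 shares of $24,000: Ingrid, Faisal, and Rashid each take $24,000; Chioma's $24,000 share passes to Chioma's issue.
Chioma's share ($24,000) is divided into 3 shares of $8,000: Declan, Tamsin, and Vidar each take $8,000.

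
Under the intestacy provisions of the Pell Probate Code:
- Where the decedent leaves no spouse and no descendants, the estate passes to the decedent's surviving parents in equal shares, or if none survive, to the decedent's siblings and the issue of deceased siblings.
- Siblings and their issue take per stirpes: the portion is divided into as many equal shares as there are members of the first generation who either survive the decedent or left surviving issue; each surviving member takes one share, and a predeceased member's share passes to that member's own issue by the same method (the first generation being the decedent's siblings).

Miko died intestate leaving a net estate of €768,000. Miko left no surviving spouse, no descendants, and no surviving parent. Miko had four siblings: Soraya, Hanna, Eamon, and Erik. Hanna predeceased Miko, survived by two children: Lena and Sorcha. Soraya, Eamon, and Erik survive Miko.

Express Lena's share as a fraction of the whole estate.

The entire €768,000 passes to the siblings and their issue.
That amount (€768,000) is divided into 4 shares of €192,000: Soraya, Eamon, and Erik each take €192,000; Hanna's €192,000 share passes to Hanna's issue.
Hanna's share (€192,000) is divided into 2 shares of €96,000: Lena and Sorcha each take €96,000.

Lena receives 1/8 of the estate.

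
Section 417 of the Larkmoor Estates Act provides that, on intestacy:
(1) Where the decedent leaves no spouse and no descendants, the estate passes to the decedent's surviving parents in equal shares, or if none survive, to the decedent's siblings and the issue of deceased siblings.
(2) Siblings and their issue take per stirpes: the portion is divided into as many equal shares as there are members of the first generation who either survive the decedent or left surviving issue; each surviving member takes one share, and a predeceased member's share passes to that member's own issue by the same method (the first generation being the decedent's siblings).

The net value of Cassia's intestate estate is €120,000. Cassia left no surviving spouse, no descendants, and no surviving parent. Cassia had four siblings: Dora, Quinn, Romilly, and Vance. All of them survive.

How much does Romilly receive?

The entire €120,000 passes to the siblings and their issue.
That amount (€120,000) is divided into 4 shares of €30,000: Dora, Quinn, Romilly, and Vance each take €30,000.

Romilly receives €30,000.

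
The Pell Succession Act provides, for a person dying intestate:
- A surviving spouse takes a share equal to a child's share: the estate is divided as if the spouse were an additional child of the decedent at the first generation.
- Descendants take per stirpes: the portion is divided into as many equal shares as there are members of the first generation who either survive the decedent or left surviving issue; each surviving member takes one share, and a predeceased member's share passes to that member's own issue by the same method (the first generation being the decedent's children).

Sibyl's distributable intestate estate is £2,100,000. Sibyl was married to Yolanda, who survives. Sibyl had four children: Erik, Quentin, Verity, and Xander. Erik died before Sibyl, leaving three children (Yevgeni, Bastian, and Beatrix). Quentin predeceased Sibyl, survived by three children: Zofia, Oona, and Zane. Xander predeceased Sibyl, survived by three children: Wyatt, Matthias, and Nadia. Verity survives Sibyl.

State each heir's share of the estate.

The spouse counts as an additional share at the children's level, so there are 5 primary shares of £420,000. Yolanda takes one such share (£420,000).
The children's combined portion (£1,680,000) is divided into 4 shares of £420,000: Verity takes £420,000; Erik's £420,000 share passes to Erik's issue; Quentin's £420,000 share passes to Quentin's issue; Xander's £420,000 share passes to Xander's issue.
Erik's share (£420,000) is divided into 3 shares of £140,000: Yevgeni, Bastian, and Beatrix each take £140,000.
Quentin's share (£420,000) is divided into 3 shares of £140,000: Zofia, Oona, and Zane each take £140,000.
Xander's share (£420,000) is divided into 3 shares of £140,000: Wyatt, Matthias, and Nadia each take £140,000.

Yolanda: £420,000; Yevgeni: £140,000; Bastian: £140,000; Beatrix: £140,000; Zofia: £140,000; Oona: £140,000; Zane: £140,000; Verity: £420,000; Wyatt: £140,000; Matthias: £140,000; Nadia: £140,000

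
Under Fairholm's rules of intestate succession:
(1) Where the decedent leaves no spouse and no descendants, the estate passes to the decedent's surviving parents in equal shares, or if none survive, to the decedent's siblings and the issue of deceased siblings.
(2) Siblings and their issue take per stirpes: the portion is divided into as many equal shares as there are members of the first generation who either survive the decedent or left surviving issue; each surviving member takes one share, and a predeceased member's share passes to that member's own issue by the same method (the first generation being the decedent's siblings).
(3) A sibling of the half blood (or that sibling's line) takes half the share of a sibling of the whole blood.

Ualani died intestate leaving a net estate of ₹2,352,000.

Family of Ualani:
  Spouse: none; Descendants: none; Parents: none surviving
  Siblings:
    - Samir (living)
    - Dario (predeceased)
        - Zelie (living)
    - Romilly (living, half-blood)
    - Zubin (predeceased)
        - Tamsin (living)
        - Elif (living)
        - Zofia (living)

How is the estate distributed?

Samir: ₹672,000; Zelie: ₹672,000; Romilly: ₹336,000; Tamsin: ₹224,000; Elif: ₹224,000; Zofia: ₹224,000

The entire ₹2,352,000 passes to the siblings and their issue.
Counting each half-blood sibling's line as half a unit, there are 7/2 units in ₹2,352,000, so one unit is ₹672,000. Whole-blood lines (Samir, Dario, and Zubin) take ₹672,000 each; half-blood lines (Romilly) take ₹336,000 each.
Dario's share (₹672,000) passes entirely to Zelie.
Zubin's share (₹672,000) is divided into 3 shares of ₹224,000: Tamsin, Elif, and Zofia each take ₹224,000.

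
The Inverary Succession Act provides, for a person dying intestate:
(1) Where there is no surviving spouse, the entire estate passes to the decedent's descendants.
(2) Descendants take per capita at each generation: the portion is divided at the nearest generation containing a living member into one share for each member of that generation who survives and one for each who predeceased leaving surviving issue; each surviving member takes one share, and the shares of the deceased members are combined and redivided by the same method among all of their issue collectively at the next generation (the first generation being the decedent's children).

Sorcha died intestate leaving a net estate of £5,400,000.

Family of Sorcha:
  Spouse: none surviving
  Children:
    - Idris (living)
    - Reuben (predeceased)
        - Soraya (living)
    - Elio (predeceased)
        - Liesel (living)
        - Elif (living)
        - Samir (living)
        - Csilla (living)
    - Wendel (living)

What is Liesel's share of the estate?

The entire £5,400,000 passes to the descendants.
That amount (£5,400,000) is divided at the children's generation into 4 shares of £1,350,000. Idris and Wendel each take £1,350,000. The 2 shares of the deceased (Reuben and Elio) are combined into a pool of £2,700,000.
That pool (£2,700,000) is divided at the grandchildren's generation equally among Soraya, Liesel, Elif, Samir, and Csilla: £540,000 each.

Liesel receives £540,000.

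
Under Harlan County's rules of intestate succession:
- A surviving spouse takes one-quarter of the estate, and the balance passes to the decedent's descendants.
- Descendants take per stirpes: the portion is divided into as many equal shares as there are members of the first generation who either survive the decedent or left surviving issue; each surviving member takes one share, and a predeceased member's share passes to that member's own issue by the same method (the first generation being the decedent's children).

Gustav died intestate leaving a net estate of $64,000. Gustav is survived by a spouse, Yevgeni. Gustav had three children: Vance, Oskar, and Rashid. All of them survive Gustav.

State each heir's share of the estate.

Yevgeni takes one-quarter of $64,000 = $16,000. The remaining $48,000 passes to the descendants.
The descendants' portion ($48,000) is divided into 3 shares of $16,000: Vance, Oskar, and Rashid each take $16,000.

Yevgeni: $16,000; Vance: $16,000; Oskar: $16,000; Rashid: $16,000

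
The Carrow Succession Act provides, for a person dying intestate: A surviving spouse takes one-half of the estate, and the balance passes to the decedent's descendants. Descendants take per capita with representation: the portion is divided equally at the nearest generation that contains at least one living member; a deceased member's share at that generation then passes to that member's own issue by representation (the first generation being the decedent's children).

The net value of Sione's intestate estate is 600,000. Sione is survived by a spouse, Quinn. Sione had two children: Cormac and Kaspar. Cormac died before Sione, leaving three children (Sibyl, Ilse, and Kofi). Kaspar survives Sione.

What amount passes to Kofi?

Quinn takes one-half of 600,000 = 300,000. The remaining 300,000 passes to the descendants.
The descendants' portion (300,000) is divided into 2 shares of 150,000: Kaspar takes 150,000; Cormac's 150,000 share passes to Cormac's issue.
Cormac's share (150,000) is divided into 3 shares of 50,000: Sibyl, Ilse, and Kofi each take 50,000.

Kofi receives 50,000.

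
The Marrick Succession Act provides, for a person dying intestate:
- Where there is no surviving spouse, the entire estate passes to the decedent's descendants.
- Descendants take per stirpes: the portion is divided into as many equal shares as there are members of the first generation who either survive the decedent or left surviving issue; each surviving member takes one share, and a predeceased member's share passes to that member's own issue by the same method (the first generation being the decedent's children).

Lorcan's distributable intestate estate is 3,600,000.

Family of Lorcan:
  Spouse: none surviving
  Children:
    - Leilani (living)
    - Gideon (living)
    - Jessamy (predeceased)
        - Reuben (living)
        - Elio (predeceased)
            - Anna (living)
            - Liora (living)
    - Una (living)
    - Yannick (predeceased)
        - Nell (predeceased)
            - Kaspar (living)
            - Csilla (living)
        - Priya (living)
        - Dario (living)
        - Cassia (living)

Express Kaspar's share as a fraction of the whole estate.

The entire 3,600,000 passes to the descendants.
That amount (3,600,000) is divided into 5 shares of 720,000: Leilani, Gideon, and Una each take 720,000; Jessamy's 720,000 share passes to Jessamy's issue; Yannick's 720,000 share passes to Yannick's issue.
Jessamy's share (720,000) is divided into 2 shares of 360,000: Reuben takes 360,000; Elio's 360,000 share passes to Elio's issue.
Elio's share (360,000) is divided into 2 shares of 180,000: Anna and Liora each take 180,000.
Yannick's share (720,000) is divided into 4 shares of 180,000: Priya, Dario, and Cassia each take 180,000; Nell's 180,000 share passes to Nell's issue.
Nell's share (180,000) is divided into 2 shares of 90,000: Kaspar and Csilla each take 90,000.

Kaspar receives 1/40 of the estate.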